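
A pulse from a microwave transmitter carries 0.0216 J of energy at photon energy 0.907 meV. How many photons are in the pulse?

Per-photon energy: E = 1.453e-22 J (from energy = 0.907 meV).
N = E_total / E_photon = 0.0216 J / 1.453e-22 J = 1.49e20.

1.49e20 photons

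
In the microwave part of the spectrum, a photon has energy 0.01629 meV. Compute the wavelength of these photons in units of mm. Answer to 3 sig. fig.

76.1 mm

Take h = 6.62607015·10^-34 J·s, c = 2.99792458·10^8 m/s, 1 eV = 1.602176634·10^-19 J.
First convert: E = 0.01629 meV = 2.6099·10^-24 J.
Since λ = hc/E for a photon, λ = 0.07611 m.
Converting to mm: λ = 76.11 mm ≈ 76.1 mm.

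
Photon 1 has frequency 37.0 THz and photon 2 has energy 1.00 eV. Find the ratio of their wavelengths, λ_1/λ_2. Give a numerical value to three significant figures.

6.54

λ_1 = 8.102e-6 m (from frequency = 37.0 THz, via λ = c/f).
λ_2 = 1.240e-6 m (from energy = 1.00 eV, via λ = hc/E).
Ratio = 8.102e-6 / 1.240e-6 = 6.54.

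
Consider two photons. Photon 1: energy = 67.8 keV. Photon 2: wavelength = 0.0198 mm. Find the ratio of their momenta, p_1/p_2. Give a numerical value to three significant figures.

1.08 × 10^6

p_1 = 3.623 × 10^-23 kg·m/s (from energy = 67.8 keV, via p = E/c).
p_2 = 3.347 × 10^-29 kg·m/s (from wavelength = 0.0198 mm, via p = h/λ).
Ratio = 3.623 × 10^-23 / 3.347 × 10^-29 = 1.08 × 10^6.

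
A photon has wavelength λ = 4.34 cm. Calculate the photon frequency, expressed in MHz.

6910 MHz

First convert: λ = 4.34 cm = 0.0434 m.
Since f = c/λ for a photon, f = 6.908·10^9 Hz.
Converting to MHz: f = 6908 MHz ≈ 6910 MHz.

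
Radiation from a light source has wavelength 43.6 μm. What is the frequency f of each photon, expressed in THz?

6.88 THz

First convert: λ = 43.6 μm = 4.36e-5 m.
Apply f = c/λ: f = 6.876e12 Hz.
Converting to THz: f = 6.876 THz ≈ 6.88 THz.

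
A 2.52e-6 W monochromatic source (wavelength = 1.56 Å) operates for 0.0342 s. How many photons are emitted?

6.77e7 photons

Total energy: E_total = P·t = 2.52e-6 × 0.0342 = 8.618e-8 J.
Per-photon energy: E = 1.273e-15 J.
N = E_total / E_photon = 6.77e7.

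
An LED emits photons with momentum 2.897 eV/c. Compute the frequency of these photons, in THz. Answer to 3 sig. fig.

700 THz

In SI units: p = 2.897 eV/c = 1.5482e-27 kg·m/s.
Since f = pc/h for a photon, f = 7.005e14 Hz.
Converting to THz: f = 700.5 THz ≈ 700 THz.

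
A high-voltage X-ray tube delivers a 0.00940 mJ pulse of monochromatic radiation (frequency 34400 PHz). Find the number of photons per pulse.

Per-photon energy: E = 2.279 × 10^-14 J (from frequency = 34400 PHz).
N = E_total / E_photon = 9.40 × 10^-6 J / 2.279 × 10^-14 J = 4.12 × 10^8.

4.12 × 10^8 photons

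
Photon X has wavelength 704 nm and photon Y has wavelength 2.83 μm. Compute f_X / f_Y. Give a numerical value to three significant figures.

f_X = 4.258·10^14 Hz (from wavelength = 704 nm, via f = c/λ).
f_Y = 1.059·10^14 Hz (from wavelength = 2.83 μm, via f = c/λ).
Ratio = 4.258·10^14 / 1.059·10^14 = 4.02.

4.02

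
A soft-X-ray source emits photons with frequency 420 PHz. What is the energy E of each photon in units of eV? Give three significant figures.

Take h = 6.62607015e-34 J·s, 1 eV = 1.602176634e-19 J.
In SI units: f = 420 PHz = 4.2e17 Hz.
Since E = hf for a photon, E = 2.783e-16 J.
Converting to eV: E = 1737 eV ≈ 1740 eV.

1740 eV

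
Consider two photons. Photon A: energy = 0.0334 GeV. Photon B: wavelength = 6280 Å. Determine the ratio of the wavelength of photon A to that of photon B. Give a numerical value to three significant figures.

5.91 × 10^-8

λ_A = 3.712 × 10^-14 m (from energy = 0.0334 GeV, via λ = hc/E).
λ_B = 6.280 × 10^-7 m (from wavelength = 6280 Å, via λ given directly).
Ratio = 3.712 × 10^-14 / 6.280 × 10^-7 = 5.91 × 10^-8.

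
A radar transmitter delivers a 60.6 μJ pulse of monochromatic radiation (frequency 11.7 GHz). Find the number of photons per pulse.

Per-photon energy: E = 7.753e-24 J (from frequency = 11.7 GHz).
N = E_total / E_photon = 6.06e-5 J / 7.753e-24 J = 7.82e18.

7.82e18 photons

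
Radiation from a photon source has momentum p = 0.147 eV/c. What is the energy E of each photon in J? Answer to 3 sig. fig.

(c = 2.99792458e8 m/s, 1 eV = 1.602176634e-19 J.)
Convert to SI: p = 0.147 eV/c = 7.8561e-29 kg·m/s.
Apply E = pc: E = 2.355e-20 J.
So E ≈ 2.36e-20 J.

2.36e-20 J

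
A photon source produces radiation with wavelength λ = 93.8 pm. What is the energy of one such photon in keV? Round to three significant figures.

First convert: λ = 93.8 pm = 9.38e-11 m.
Since E = hc/λ for a photon, E = 2.118e-15 J.
Converting to keV: E = 13.22 keV ≈ 13.2 keV.

13.2 keV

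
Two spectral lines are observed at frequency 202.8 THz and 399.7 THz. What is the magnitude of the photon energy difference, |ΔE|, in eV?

0.814 eV

Using E = hf: E₁ = 1.3438e-19 J, E₂ = 2.6484e-19 J.
|ΔE| = |1.3438e-19 − 2.6484e-19| = 1.30e-19 J = 0.814 eV.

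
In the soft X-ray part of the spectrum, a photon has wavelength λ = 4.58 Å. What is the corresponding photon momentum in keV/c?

(h = 6.62607015e-34 J·s, c = 2.99792458e8 m/s, 1 eV = 1.602176634e-19 J.)
First convert: λ = 4.58 Å = 4.58e-10 m.
The photon relation is p = h/λ, giving p = 1.447e-24 kg·m/s.
Converting to keV/c: p = 2.707 keV/c ≈ 2.71 keV/c.

2.71 keV/c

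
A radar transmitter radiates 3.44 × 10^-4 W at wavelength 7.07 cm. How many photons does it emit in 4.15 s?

Total energy: E_total = P·t = 3.44 × 10^-4 × 4.15 = 0.001428 J.
Per-photon energy: E = 2.810 × 10^-24 J.
N = E_total / E_photon = 5.08 × 10^20.

5.08 × 10^20 photons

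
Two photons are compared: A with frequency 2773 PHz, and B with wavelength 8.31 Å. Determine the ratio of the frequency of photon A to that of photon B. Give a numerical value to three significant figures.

7.69

f_A = 2.773 × 10^18 Hz (from frequency = 2773 PHz, via f given directly).
f_B = 3.608 × 10^17 Hz (from wavelength = 8.31 Å, via f = c/λ).
Ratio = 2.773 × 10^18 / 3.608 × 10^17 = 7.69.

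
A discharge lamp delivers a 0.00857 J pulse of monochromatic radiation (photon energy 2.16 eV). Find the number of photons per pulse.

Per-photon energy: E = 3.461 × 10^-19 J (from energy = 2.16 eV).
N = E_total / E_photon = 0.00857 J / 3.461 × 10^-19 J = 2.48 × 10^16.

2.48 × 10^16 photons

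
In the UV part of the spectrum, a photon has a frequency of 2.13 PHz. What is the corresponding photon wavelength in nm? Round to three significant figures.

141 nm

(c = 2.99792458e8 m/s.)
Convert to SI: f = 2.13 PHz = 2.13e15 Hz.
Apply λ = c/f: λ = 1.407e-7 m.
Converting to nm: λ = 140.7 nm ≈ 141 nm.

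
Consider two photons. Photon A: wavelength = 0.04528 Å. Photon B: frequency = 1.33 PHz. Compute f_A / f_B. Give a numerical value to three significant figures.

4.98 × 10^4

f_A = 6.621 × 10^19 Hz (from wavelength = 0.04528 Å, via f = c/λ).
f_B = 1.330 × 10^15 Hz (from frequency = 1.33 PHz, via f given directly).
Ratio = 6.621 × 10^19 / 1.330 × 10^15 = 4.98 × 10^4.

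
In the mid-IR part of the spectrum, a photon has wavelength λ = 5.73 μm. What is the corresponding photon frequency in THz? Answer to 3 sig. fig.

Use c = 2.99792458e8 m/s.
Convert to SI: λ = 5.73 μm = 5.73e-6 m.
The photon relation is f = c/λ, giving f = 5.232e13 Hz.
Converting to THz: f = 52.32 THz ≈ 52.3 THz.

52.3 THz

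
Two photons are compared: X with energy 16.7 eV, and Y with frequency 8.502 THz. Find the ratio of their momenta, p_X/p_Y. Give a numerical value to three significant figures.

p_X = 8.925e-27 kg·m/s (from energy = 16.7 eV, via p = E/c).
p_Y = 1.879e-29 kg·m/s (from frequency = 8.502 THz, via p = hf/c).
Ratio = 8.925e-27 / 1.879e-29 = 475.

475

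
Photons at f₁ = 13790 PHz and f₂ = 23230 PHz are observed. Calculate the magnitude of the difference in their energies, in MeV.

0.0390 MeV

Using E = hf: E₁ = 9.1374 × 10^-15 J, E₂ = 1.5392 × 10^-14 J.
|ΔE| = |9.1374 × 10^-15 − 1.5392 × 10^-14| = 6.26 × 10^-15 J = 0.0390 MeV.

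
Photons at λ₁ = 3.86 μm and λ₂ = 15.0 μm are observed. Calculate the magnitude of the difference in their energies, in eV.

Using E = hc/λ: E₁ = 5.146 × 10^-20 J, E₂ = 1.324 × 10^-20 J.
|ΔE| = |5.146 × 10^-20 − 1.324 × 10^-20| = 3.82 × 10^-20 J = 0.239 eV.

0.239 eV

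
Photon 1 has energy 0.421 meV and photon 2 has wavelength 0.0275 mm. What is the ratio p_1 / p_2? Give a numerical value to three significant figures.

p_1 = 2.250 × 10^-31 kg·m/s (from energy = 0.421 meV, via p = E/c).
p_2 = 2.409 × 10^-29 kg·m/s (from wavelength = 0.0275 mm, via p = h/λ).
Ratio = 2.250 × 10^-31 / 2.409 × 10^-29 = 9.34 × 10^-3.

9.34 × 10^-3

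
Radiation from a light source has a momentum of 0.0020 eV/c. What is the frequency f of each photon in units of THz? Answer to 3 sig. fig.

0.484 THz

(h = 6.62607015e-34 J·s, c = 2.99792458e8 m/s, 1 eV = 1.602176634e-19 J.)
First convert: p = 0.0020 eV/c = 1.0689e-30 kg·m/s.
The photon relation is f = pc/h, giving f = 4.836e11 Hz.
Converting to THz: f = 0.4836 THz ≈ 0.484 THz.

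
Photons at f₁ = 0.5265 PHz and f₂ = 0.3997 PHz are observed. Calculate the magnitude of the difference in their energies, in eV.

Using E = hf: E₁ = 3.4886 × 10^-19 J, E₂ = 2.6484 × 10^-19 J.
|ΔE| = |3.4886 × 10^-19 − 2.6484 × 10^-19| = 8.40 × 10^-20 J = 0.524 eV.

0.524 eV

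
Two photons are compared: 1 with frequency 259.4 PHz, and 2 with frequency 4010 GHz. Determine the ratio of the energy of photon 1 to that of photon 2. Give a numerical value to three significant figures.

6.47·10^4

E_1 = 1.719·10^-16 J (from frequency = 259.4 PHz, via E = hf).
E_2 = 2.657·10^-21 J (from frequency = 4010 GHz, via E = hf).
Ratio = 1.719·10^-16 / 2.657·10^-21 = 6.47·10^4.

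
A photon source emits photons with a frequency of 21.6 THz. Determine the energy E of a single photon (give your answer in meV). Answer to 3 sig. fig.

89.3 meV

Use h = 6.62607015e-34 J·s, 1 eV = 1.602176634e-19 J.
First convert: f = 21.6 THz = 2.16e13 Hz.
Since E = hf for a photon, E = 1.431e-20 J.
Converting to meV: E = 89.33 meV ≈ 89.3 meV.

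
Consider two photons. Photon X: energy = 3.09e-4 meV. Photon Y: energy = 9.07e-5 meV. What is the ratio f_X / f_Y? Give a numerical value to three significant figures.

3.41

f_X = 7.472e7 Hz (from energy = 3.09e-4 meV, via f = E/h).
f_Y = 2.193e7 Hz (from energy = 9.07e-5 meV, via f = E/h).
Ratio = 7.472e7 / 2.193e7 = 3.41.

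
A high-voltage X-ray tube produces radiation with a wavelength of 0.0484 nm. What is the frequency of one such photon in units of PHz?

In SI units: λ = 0.0484 nm = 4.84e-11 m.
Apply f = c/λ: f = 6.194e18 Hz.
Converting to PHz: f = 6194 PHz ≈ 6190 PHz.

6190 PHz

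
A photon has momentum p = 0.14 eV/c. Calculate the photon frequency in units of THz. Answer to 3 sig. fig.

33.9 THz

First convert: p = 0.14 eV/c = 7.4820 × 10^-29 kg·m/s.
Since f = pc/h for a photon, f = 3.385 × 10^13 Hz.
Converting to THz: f = 33.85 THz ≈ 33.9 THz.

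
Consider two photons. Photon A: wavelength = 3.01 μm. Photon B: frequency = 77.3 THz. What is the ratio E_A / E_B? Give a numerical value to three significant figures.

E_A = 6.599 × 10^-20 J (from wavelength = 3.01 μm, via E = hc/λ).
E_B = 5.122 × 10^-20 J (from frequency = 77.3 THz, via E = hf).
Ratio = 6.599 × 10^-20 / 5.122 × 10^-20 = 1.29.

1.29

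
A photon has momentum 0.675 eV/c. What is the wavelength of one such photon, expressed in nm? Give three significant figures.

1840 nm

Convert to SI: p = 0.675 eV/c = 3.6074 × 10^-28 kg·m/s.
For a photon λ = h/p, so λ = 1.837 × 10^-6 m.
Converting to nm: λ = 1837 nm ≈ 1840 nm.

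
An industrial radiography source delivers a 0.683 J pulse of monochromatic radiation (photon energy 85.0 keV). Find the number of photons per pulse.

5.02e13 photons

Per-photon energy: E = 1.362e-14 J (from energy = 85.0 keV).
N = E_total / E_photon = 0.683 J / 1.362e-14 J = 5.02e13.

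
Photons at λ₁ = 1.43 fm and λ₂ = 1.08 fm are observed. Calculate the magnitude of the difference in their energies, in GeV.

Using E = hc/λ: E₁ = 1.389e-10 J, E₂ = 1.839e-10 J.
|ΔE| = |1.389e-10 − 1.839e-10| = 4.50e-11 J = 0.281 GeV.

0.281 GeV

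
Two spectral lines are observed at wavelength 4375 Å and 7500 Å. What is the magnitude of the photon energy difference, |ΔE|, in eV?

Using E = hc/λ: E₁ = 4.5404e-19 J, E₂ = 2.6486e-19 J.
|ΔE| = |4.5404e-19 − 2.6486e-19| = 1.89e-19 J = 1.18 eV.

1.18 eV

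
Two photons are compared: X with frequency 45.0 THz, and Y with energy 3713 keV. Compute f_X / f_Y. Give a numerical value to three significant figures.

5.01 × 10^-8

f_X = 4.500 × 10^13 Hz (from frequency = 45.0 THz, via f given directly).
f_Y = 8.978 × 10^20 Hz (from energy = 3713 keV, via f = E/h).
Ratio = 4.500 × 10^13 / 8.978 × 10^20 = 5.01 × 10^-8.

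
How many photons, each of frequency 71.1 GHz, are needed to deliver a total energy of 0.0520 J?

Per-photon energy: E = 4.711e-23 J (from frequency = 71.1 GHz).
N = E_total / E_photon = 0.0520 J / 4.711e-23 J = 1.10e21.

1.10e21 photons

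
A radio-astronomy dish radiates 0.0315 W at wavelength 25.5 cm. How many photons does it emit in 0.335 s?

Total energy: E_total = P·t = 0.0315 × 0.335 = 0.01055 J.
Per-photon energy: E = 7.790e-25 J.
N = E_total / E_photon = 1.35e22.

1.35e22 photons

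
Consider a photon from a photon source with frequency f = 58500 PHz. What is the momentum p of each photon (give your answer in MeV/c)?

Convert to SI: f = 58500 PHz = 5.850 × 10^19 Hz.
For a photon p = hf/c, so p = 1.293 × 10^-22 kg·m/s.
Converting to MeV/c: p = 0.2419 MeV/c ≈ 0.242 MeV/c.

0.242 MeV/c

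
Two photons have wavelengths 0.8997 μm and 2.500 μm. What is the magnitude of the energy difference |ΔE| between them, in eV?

0.882 eV

Using E = hc/λ: E₁ = 2.2079e-19 J, E₂ = 7.9458e-20 J.
|ΔE| = |2.2079e-19 − 7.9458e-20| = 1.41e-19 J = 0.882 eV.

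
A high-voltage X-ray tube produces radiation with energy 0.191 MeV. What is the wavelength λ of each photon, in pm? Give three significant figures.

In SI units: E = 0.191 MeV = 3.0602e-14 J.
Apply λ = hc/E: λ = 6.491e-12 m.
Converting to pm: λ = 6.491 pm ≈ 6.49 pm.

6.49 pm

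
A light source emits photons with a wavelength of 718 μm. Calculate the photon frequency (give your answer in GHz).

In SI units: λ = 718 μm = 7.18 × 10^-4 m.
Since f = c/λ for a photon, f = 4.175 × 10^11 Hz.
Converting to GHz: f = 417.5 GHz ≈ 418 GHz.

418 GHz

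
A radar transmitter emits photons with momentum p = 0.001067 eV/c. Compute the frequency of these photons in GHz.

Use h = 6.62607015 × 10^-34 J·s, c = 2.99792458 × 10^8 m/s, 1 eV = 1.602176634 × 10^-19 J.
First convert: p = 0.001067 eV/c = 5.7024 × 10^-31 kg·m/s.
Since f = pc/h for a photon, f = 2.580 × 10^11 Hz.
Converting to GHz: f = 258.0 GHz ≈ 258 GHz.

258 GHz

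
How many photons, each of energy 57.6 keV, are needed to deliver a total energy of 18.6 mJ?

2.02 × 10^12 photons

Per-photon energy: E = 9.229 × 10^-15 J (from energy = 57.6 keV).
N = E_total / E_photon = 0.0186 J / 9.229 × 10^-15 J = 2.02 × 10^12.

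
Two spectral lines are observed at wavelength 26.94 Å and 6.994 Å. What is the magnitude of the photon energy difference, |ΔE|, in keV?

Using E = hc/λ: E₁ = 7.3736 × 10^-17 J, E₂ = 2.8402 × 10^-16 J.
|ΔE| = |7.3736 × 10^-17 − 2.8402 × 10^-16| = 2.10 × 10^-16 J = 1.31 keV.

1.31 keV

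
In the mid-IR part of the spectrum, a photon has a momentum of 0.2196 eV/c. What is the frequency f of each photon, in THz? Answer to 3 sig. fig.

53.1 THz

Take h = 6.62607015 × 10^-34 J·s, c = 2.99792458 × 10^8 m/s, 1 eV = 1.602176634 × 10^-19 J.
In SI units: p = 0.2196 eV/c = 1.1736 × 10^-28 kg·m/s.
Since f = pc/h for a photon, f = 5.310 × 10^13 Hz.
Converting to THz: f = 53.10 THz ≈ 53.1 THz.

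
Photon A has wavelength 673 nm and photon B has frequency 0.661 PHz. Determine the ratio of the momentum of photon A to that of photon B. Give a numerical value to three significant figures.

p_A = 9.846·10^-28 kg·m/s (from wavelength = 673 nm, via p = h/λ).
p_B = 1.461·10^-27 kg·m/s (from frequency = 0.661 PHz, via p = hf/c).
Ratio = 9.846·10^-28 / 1.461·10^-27 = 0.674.

0.674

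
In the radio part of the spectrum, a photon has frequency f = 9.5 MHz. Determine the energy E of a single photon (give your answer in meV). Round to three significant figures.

(h = 6.62607015e-34 J·s, 1 eV = 1.602176634e-19 J.)
Convert to SI: f = 9.5 MHz = 9.5e6 Hz.
Apply E = hf: E = 6.295e-27 J.
Converting to meV: E = 3.929e-5 meV ≈ 3.93e-5 meV.

3.93e-5 meV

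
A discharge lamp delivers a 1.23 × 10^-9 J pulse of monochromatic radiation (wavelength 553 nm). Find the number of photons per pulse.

Per-photon energy: E = 3.592 × 10^-19 J (from wavelength = 553 nm).
N = E_total / E_photon = 1.23 × 10^-9 J / 3.592 × 10^-19 J = 3.42 × 10^9.

3.42 × 10^9 photons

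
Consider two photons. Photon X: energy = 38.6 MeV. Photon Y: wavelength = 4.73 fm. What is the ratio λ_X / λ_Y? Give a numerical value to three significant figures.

λ_X = 3.212e-14 m (from energy = 38.6 MeV, via λ = hc/E).
λ_Y = 4.730e-15 m (from wavelength = 4.73 fm, via λ given directly).
Ratio = 3.212e-14 / 4.730e-15 = 6.79.

6.79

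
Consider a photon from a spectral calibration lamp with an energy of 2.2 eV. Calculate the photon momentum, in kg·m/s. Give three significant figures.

1.18 × 10^-27 kg·m/s

Convert to SI: E = 2.2 eV = 3.5248 × 10^-19 J.
The photon relation is p = E/c, giving p = 1.176 × 10^-27 kg·m/s.
So p ≈ 1.18 × 10^-27 kg·m/s.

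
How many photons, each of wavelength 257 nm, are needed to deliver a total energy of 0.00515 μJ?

Per-photon energy: E = 7.729e-19 J (from wavelength = 257 nm).
N = E_total / E_photon = 5.15e-9 J / 7.729e-19 J = 6.66e9.

6.66e9 photons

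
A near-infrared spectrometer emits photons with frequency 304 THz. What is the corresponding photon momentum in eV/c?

1.26 eV/c

Use h = 6.62607015e-34 J·s, c = 2.99792458e8 m/s, 1 eV = 1.602176634e-19 J.
First convert: f = 304 THz = 3.04e14 Hz.
Apply p = hf/c: p = 6.719e-28 kg·m/s.
Converting to eV/c: p = 1.257 eV/c ≈ 1.26 eV/c.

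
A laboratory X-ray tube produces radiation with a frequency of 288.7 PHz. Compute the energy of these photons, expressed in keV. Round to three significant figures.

First convert: f = 288.7 PHz = 2.887e17 Hz.
For a photon E = hf, so E = 1.913e-16 J.
Converting to keV: E = 1.194 keV ≈ 1.19 keV.

1.19 keV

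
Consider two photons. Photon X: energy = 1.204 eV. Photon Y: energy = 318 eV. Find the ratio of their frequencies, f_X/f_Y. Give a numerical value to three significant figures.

3.79e-3

f_X = 2.911e14 Hz (from energy = 1.204 eV, via f = E/h).
f_Y = 7.689e16 Hz (from energy = 318 eV, via f = E/h).
Ratio = 2.911e14 / 7.689e16 = 3.79e-3.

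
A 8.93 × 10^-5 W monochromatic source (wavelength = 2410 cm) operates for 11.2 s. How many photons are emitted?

1.21 × 10^23 photons

Total energy: E_total = P·t = 8.93 × 10^-5 × 11.2 = 0.001000 J.
Per-photon energy: E = 8.243 × 10^-27 J.
N = E_total / E_photon = 1.21 × 10^23.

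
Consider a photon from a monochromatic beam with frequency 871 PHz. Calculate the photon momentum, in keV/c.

(h = 6.62607015e-34 J·s, c = 2.99792458e8 m/s, 1 eV = 1.602176634e-19 J.)
In SI units: f = 871 PHz = 8.71e17 Hz.
Apply p = hf/c: p = 1.925e-24 kg·m/s.
Converting to keV/c: p = 3.602 keV/c ≈ 3.60 keV/c.

3.60 keV/c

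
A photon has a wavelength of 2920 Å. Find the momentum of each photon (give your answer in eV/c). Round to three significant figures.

Convert to SI: λ = 2920 Å = 2.92 × 10^-7 m.
For a photon p = h/λ, so p = 2.269 × 10^-27 kg·m/s.
Converting to eV/c: p = 4.246 eV/c ≈ 4.25 eV/c.

4.25 eV/c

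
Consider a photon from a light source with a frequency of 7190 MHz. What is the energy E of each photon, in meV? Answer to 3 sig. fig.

Convert to SI: f = 7190 MHz = 7.19 × 10^9 Hz.
For a photon E = hf, so E = 4.764 × 10^-24 J.
Converting to meV: E = 0.02974 meV ≈ 0.0297 meV.

0.0297 meV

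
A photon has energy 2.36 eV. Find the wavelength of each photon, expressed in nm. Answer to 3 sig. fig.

525 nm

(h = 6.62607015e-34 J·s, c = 2.99792458e8 m/s, 1 eV = 1.602176634e-19 J.)
In SI units: E = 2.36 eV = 3.7811e-19 J.
The photon relation is λ = hc/E, giving λ = 5.254e-7 m.
Converting to nm: λ = 525.4 nm ≈ 525 nm.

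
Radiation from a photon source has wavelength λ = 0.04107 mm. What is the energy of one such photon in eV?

Take h = 6.62607015e-34 J·s, c = 2.99792458e8 m/s, 1 eV = 1.602176634e-19 J.
First convert: λ = 0.04107 mm = 4.107e-5 m.
The photon relation is E = hc/λ, giving E = 4.837e-21 J.
Converting to eV: E = 0.03019 eV ≈ 0.0302 eV.

0.0302 eV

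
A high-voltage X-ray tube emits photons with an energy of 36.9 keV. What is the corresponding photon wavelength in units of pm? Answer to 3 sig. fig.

33.6 pm

(h = 6.62607015 × 10^-34 J·s, c = 2.99792458 × 10^8 m/s, 1 eV = 1.602176634 × 10^-19 J.)
Convert to SI: E = 36.9 keV = 5.9120 × 10^-15 J.
Apply λ = hc/E: λ = 3.360 × 10^-11 m.
Converting to pm: λ = 33.60 pm ≈ 33.6 pm.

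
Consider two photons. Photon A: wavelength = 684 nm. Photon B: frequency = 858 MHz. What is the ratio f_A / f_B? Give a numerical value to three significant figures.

f_A = 4.383·10^14 Hz (from wavelength = 684 nm, via f = c/λ).
f_B = 8.580·10^8 Hz (from frequency = 858 MHz, via f given directly).
Ratio = 4.383·10^14 / 8.580·10^8 = 5.11·10^5.

5.11·10^5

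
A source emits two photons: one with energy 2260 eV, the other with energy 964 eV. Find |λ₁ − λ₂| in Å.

Using λ = hc/E: λ₁ = 5.486e-10 m, λ₂ = 1.286e-9 m.
|Δλ| = |5.486e-10 − 1.286e-9| = 7.38e-10 m = 7.38 Å.

7.38 Å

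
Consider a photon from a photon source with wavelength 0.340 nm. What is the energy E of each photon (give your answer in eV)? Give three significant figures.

3650 eV

Convert to SI: λ = 0.340 nm = 3.40 × 10^-10 m.
The photon relation is E = hc/λ, giving E = 5.842 × 10^-16 J.
Converting to eV: E = 3647 eV ≈ 3650 eV.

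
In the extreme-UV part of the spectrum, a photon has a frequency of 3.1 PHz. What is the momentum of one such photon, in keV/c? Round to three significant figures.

Convert to SI: f = 3.1 PHz = 3.1e15 Hz.
Since p = hf/c for a photon, p = 6.852e-27 kg·m/s.
Converting to keV/c: p = 0.01282 keV/c ≈ 0.0128 keV/c.

0.0128 keV/c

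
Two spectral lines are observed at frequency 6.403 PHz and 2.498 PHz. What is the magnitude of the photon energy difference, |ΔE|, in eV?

Using E = hf: E₁ = 4.2427·10^-18 J, E₂ = 1.6552·10^-18 J.
|ΔE| = |4.2427·10^-18 − 1.6552·10^-18| = 2.59·10^-18 J = 16.1 eV.

16.1 eV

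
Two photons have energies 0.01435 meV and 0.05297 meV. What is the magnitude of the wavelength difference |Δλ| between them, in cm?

6.30 cm

Using λ = hc/E: λ₁ = 0.086400 m, λ₂ = 0.023406 m.
|Δλ| = |0.086400 − 0.023406| = 0.0630 m = 6.30 cm.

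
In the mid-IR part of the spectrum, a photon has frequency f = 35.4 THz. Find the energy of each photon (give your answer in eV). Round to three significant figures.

0.146 eV

First convert: f = 35.4 THz = 3.54e13 Hz.
Since E = hf for a photon, E = 2.346e-20 J.
Converting to eV: E = 0.1464 eV ≈ 0.146 eV.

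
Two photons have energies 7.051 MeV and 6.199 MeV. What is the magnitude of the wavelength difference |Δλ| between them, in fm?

24.2 fm

Using λ = hc/E: λ₁ = 1.7584e-13 m, λ₂ = 2.0001e-13 m.
|Δλ| = |1.7584e-13 − 2.0001e-13| = 2.42e-14 m = 24.2 fm.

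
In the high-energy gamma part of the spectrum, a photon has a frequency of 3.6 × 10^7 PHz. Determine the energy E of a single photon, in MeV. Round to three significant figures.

149 MeV

(h = 6.62607015 × 10^-34 J·s, 1 eV = 1.602176634 × 10^-19 J.)
In SI units: f = 3.6 × 10^7 PHz = 3.6 × 10^22 Hz.
Apply E = hf: E = 2.385 × 10^-11 J.
Converting to MeV: E = 148.9 MeV ≈ 149 MeV.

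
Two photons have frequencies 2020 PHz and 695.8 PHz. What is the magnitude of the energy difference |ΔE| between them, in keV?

5.48 keV

Using E = hf: E₁ = 1.3385·10^-15 J, E₂ = 4.6104·10^-16 J.
|ΔE| = |1.3385·10^-15 − 4.6104·10^-16| = 8.77·10^-16 J = 5.48 keV.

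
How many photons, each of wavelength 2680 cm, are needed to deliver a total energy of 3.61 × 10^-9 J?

4.87 × 10^17 photons

Per-photon energy: E = 7.412 × 10^-27 J (from wavelength = 2680 cm).
N = E_total / E_photon = 3.61 × 10^-9 J / 7.412 × 10^-27 J = 4.87 × 10^17.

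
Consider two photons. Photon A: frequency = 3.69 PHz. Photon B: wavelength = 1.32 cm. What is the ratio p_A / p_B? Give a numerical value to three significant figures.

1.62e5

p_A = 8.156e-27 kg·m/s (from frequency = 3.69 PHz, via p = hf/c).
p_B = 5.020e-32 kg·m/s (from wavelength = 1.32 cm, via p = h/λ).
Ratio = 8.156e-27 / 5.020e-32 = 1.62e5.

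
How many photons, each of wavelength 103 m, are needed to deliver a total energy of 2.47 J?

Per-photon energy: E = 1.929 × 10^-27 J (from wavelength = 103 m).
N = E_total / E_photon = 2.47 J / 1.929 × 10^-27 J = 1.28 × 10^27.

1.28 × 10^27 photons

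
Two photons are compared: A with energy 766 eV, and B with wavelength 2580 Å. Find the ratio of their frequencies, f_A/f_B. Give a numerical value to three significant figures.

159

f_A = 1.852e17 Hz (from energy = 766 eV, via f = E/h).
f_B = 1.162e15 Hz (from wavelength = 2580 Å, via f = c/λ).
Ratio = 1.852e17 / 1.162e15 = 159.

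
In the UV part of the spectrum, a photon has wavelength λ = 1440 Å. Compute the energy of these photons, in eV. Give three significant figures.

Use h = 6.62607015 × 10^-34 J·s, c = 2.99792458 × 10^8 m/s, 1 eV = 1.602176634 × 10^-19 J.
Convert to SI: λ = 1440 Å = 1.44 × 10^-7 m.
Apply E = hc/λ: E = 1.379 × 10^-18 J.
Converting to eV: E = 8.610 eV ≈ 8.61 eV.

8.61 eV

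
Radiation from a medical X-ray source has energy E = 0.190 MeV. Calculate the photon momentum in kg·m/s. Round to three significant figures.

Convert to SI: E = 0.190 MeV = 3.0441 × 10^-14 J.
Apply p = E/c: p = 1.015 × 10^-22 kg·m/s.
So p ≈ 1.02 × 10^-22 kg·m/s.

1.02 × 10^-22 kg·m/s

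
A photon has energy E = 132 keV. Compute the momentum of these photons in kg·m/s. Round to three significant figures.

(c = 2.99792458·10^8 m/s, 1 eV = 1.602176634·10^-19 J.)
First convert: E = 132 keV = 2.1149·10^-14 J.
Apply p = E/c: p = 7.054·10^-23 kg·m/s.
So p ≈ 7.05·10^-23 kg·m/s.

7.05·10^-23 kg·m/s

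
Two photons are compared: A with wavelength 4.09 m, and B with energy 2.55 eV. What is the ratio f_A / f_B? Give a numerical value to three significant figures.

f_A = 7.330 × 10^7 Hz (from wavelength = 4.09 m, via f = c/λ).
f_B = 6.166 × 10^14 Hz (from energy = 2.55 eV, via f = E/h).
Ratio = 7.330 × 10^7 / 6.166 × 10^14 = 1.19 × 10^-7.

1.19 × 10^-7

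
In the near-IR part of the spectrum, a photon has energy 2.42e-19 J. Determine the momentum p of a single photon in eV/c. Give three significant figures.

1.51 eV/c

(c = 2.99792458e8 m/s, 1 eV = 1.602176634e-19 J.)
Since p = E/c for a photon, p = 8.072e-28 kg·m/s.
Converting to eV/c: p = 1.510 eV/c ≈ 1.51 eV/c.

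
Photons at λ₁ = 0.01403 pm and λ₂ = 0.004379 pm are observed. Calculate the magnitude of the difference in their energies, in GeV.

0.195 GeV

Using E = hc/λ: E₁ = 1.4159 × 10^-11 J, E₂ = 4.5363 × 10^-11 J.
|ΔE| = |1.4159 × 10^-11 − 4.5363 × 10^-11| = 3.12 × 10^-11 J = 0.195 GeV.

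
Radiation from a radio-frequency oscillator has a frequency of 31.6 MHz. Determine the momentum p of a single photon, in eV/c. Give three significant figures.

Use h = 6.62607015 × 10^-34 J·s, c = 2.99792458 × 10^8 m/s, 1 eV = 1.602176634 × 10^-19 J.
In SI units: f = 31.6 MHz = 3.16 × 10^7 Hz.
Apply p = hf/c: p = 6.984 × 10^-35 kg·m/s.
Converting to eV/c: p = 1.307 × 10^-7 eV/c ≈ 1.31 × 10^-7 eV/c.

1.31 × 10^-7 eV/c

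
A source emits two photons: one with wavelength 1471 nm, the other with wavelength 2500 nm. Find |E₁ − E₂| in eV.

0.347 eV

Using E = hc/λ: E₁ = 1.3504 × 10^-19 J, E₂ = 7.9458 × 10^-20 J.
|ΔE| = |1.3504 × 10^-19 − 7.9458 × 10^-20| = 5.56 × 10^-20 J = 0.347 eV.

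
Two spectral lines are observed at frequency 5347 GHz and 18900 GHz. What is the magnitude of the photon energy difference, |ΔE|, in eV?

Using E = hf: E₁ = 3.5430 × 10^-21 J, E₂ = 1.2523 × 10^-20 J.
|ΔE| = |3.5430 × 10^-21 − 1.2523 × 10^-20| = 8.98 × 10^-21 J = 0.0561 eV.

0.0561 eV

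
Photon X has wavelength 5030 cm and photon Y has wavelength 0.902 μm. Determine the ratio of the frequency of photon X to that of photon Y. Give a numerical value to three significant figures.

1.79·10^-8

f_X = 5.960·10^6 Hz (from wavelength = 5030 cm, via f = c/λ).
f_Y = 3.324·10^14 Hz (from wavelength = 0.902 μm, via f = c/λ).
Ratio = 5.960·10^6 / 3.324·10^14 = 1.79·10^-8.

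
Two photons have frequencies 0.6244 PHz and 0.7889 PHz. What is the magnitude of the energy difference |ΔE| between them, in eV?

0.680 eV

Using E = hf: E₁ = 4.1373 × 10^-19 J, E₂ = 5.2273 × 10^-19 J.
|ΔE| = |4.1373 × 10^-19 − 5.2273 × 10^-19| = 1.09 × 10^-19 J = 0.680 eV.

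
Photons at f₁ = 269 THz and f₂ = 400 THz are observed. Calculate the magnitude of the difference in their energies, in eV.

0.542 eV

Using E = hf: E₁ = 1.782e-19 J, E₂ = 2.650e-19 J.
|ΔE| = |1.782e-19 − 2.650e-19| = 8.68e-20 J = 0.542 eV.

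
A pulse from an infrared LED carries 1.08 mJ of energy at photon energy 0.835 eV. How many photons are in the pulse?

Per-photon energy: E = 1.338 × 10^-19 J (from energy = 0.835 eV).
N = E_total / E_photon = 0.00108 J / 1.338 × 10^-19 J = 8.07 × 10^15.

8.07 × 10^15 photons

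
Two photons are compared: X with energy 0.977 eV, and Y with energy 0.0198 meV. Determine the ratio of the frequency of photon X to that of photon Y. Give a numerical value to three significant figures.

4.93·10^4

f_X = 2.362·10^14 Hz (from energy = 0.977 eV, via f = E/h).
f_Y = 4.788·10^9 Hz (from energy = 0.0198 meV, via f = E/h).
Ratio = 2.362·10^14 / 4.788·10^9 = 4.93·10^4.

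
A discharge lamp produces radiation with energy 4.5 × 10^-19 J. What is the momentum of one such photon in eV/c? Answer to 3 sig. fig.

2.81 eV/c

(c = 2.99792458 × 10^8 m/s, 1 eV = 1.602176634 × 10^-19 J.)
Since p = E/c for a photon, p = 1.501 × 10^-27 kg·m/s.
Converting to eV/c: p = 2.809 eV/c ≈ 2.81 eV/c.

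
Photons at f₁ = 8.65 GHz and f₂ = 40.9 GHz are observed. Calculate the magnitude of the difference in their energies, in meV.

Using E = hf: E₁ = 5.732e-24 J, E₂ = 2.710e-23 J.
|ΔE| = |5.732e-24 − 2.710e-23| = 2.14e-23 J = 0.133 meV.

0.133 meV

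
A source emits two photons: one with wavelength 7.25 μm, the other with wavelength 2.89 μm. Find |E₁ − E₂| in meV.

258 meV

Using E = hc/λ: E₁ = 2.740e-20 J, E₂ = 6.874e-20 J.
|ΔE| = |2.740e-20 − 6.874e-20| = 4.13e-20 J = 258 meV.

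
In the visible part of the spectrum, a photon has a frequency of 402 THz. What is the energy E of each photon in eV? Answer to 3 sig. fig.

1.66 eV

Convert to SI: f = 402 THz = 4.02e14 Hz.
The photon relation is E = hf, giving E = 2.664e-19 J.
Converting to eV: E = 1.663 eV ≈ 1.66 eV.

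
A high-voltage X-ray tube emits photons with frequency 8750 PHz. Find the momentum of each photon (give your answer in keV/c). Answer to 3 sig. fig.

36.2 keV/c

Take h = 6.62607015e-34 J·s, c = 2.99792458e8 m/s, 1 eV = 1.602176634e-19 J.
Convert to SI: f = 8750 PHz = 8.75e18 Hz.
Apply p = hf/c: p = 1.934e-23 kg·m/s.
Converting to keV/c: p = 36.19 keV/c ≈ 36.2 keV/c.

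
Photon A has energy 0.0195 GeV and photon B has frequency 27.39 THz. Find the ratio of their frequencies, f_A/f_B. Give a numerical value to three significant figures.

f_A = 4.715·10^21 Hz (from energy = 0.0195 GeV, via f = E/h).
f_B = 2.739·10^13 Hz (from frequency = 27.39 THz, via f given directly).
Ratio = 4.715·10^21 / 2.739·10^13 = 1.72·10^8.

1.72·10^8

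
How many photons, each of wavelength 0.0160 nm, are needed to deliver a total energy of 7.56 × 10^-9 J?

Per-photon energy: E = 1.242 × 10^-14 J (from wavelength = 0.0160 nm).
N = E_total / E_photon = 7.56 × 10^-9 J / 1.242 × 10^-14 J = 6.09 × 10^5.

6.09 × 10^5 photons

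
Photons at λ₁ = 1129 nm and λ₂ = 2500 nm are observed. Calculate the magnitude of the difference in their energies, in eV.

0.602 eV

Using E = hc/λ: E₁ = 1.7595 × 10^-19 J, E₂ = 7.9458 × 10^-20 J.
|ΔE| = |1.7595 × 10^-19 − 7.9458 × 10^-20| = 9.65 × 10^-20 J = 0.602 eV.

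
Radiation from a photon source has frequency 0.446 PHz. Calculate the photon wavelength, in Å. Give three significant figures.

6720 Å

Convert to SI: f = 0.446 PHz = 4.46·10^14 Hz.
Since λ = c/f for a photon, λ = 6.722·10^-7 m.
Converting to Å: λ = 6722 Å ≈ 6720 Å.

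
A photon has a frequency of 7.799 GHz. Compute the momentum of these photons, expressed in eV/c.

3.23 × 10^-5 eV/c

First convert: f = 7.799 GHz = 7.799 × 10^9 Hz.
Since p = hf/c for a photon, p = 1.724 × 10^-32 kg·m/s.
Converting to eV/c: p = 3.225 × 10^-5 eV/c ≈ 3.23 × 10^-5 eV/c.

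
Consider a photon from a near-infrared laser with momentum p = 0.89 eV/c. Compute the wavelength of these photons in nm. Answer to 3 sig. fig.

Convert to SI: p = 0.89 eV/c = 4.7564 × 10^-28 kg·m/s.
The photon relation is λ = h/p, giving λ = 1.393 × 10^-6 m.
Converting to nm: λ = 1393 nm ≈ 1390 nm.

1390 nm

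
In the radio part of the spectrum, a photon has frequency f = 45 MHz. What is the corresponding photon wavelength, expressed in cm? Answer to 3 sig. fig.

Use c = 2.99792458 × 10^8 m/s.
In SI units: f = 45 MHz = 4.5 × 10^7 Hz.
Apply λ = c/f: λ = 6.662 m.
Converting to cm: λ = 666.2 cm ≈ 666 cm.

666 cm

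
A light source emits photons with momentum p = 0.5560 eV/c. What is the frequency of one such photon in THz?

Take h = 6.62607015e-34 J·s, c = 2.99792458e8 m/s, 1 eV = 1.602176634e-19 J.
In SI units: p = 0.5560 eV/c = 2.9714e-28 kg·m/s.
Since f = pc/h for a photon, f = 1.344e14 Hz.
Converting to THz: f = 134.4 THz ≈ 134 THz.

134 THz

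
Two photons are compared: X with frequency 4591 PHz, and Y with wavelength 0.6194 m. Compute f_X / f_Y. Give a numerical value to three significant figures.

f_X = 4.591e18 Hz (from frequency = 4591 PHz, via f given directly).
f_Y = 4.840e8 Hz (from wavelength = 0.6194 m, via f = c/λ).
Ratio = 4.591e18 / 4.840e8 = 9.49e9.

9.49e9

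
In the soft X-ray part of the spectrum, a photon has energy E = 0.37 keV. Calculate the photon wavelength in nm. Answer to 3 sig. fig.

3.35 nm

In SI units: E = 0.37 keV = 5.9281 × 10^-17 J.
Apply λ = hc/E: λ = 3.351 × 10^-9 m.
Converting to nm: λ = 3.351 nm ≈ 3.35 nm.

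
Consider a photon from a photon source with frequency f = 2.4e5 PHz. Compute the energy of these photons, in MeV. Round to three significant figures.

Convert to SI: f = 2.4e5 PHz = 2.4e20 Hz.
Since E = hf for a photon, E = 1.590e-13 J.
Converting to MeV: E = 0.9926 MeV ≈ 0.993 MeV.

0.993 MeV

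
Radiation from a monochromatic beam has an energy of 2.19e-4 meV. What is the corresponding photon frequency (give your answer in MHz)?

Take h = 6.62607015e-34 J·s, 1 eV = 1.602176634e-19 J.
In SI units: E = 2.19e-4 meV = 3.5088e-26 J.
Since f = E/h for a photon, f = 5.295e7 Hz.
Converting to MHz: f = 52.95 MHz ≈ 53.0 MHz.

53.0 MHz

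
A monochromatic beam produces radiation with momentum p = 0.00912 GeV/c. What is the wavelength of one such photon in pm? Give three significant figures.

First convert: p = 0.00912 GeV/c = 4.8740e-21 kg·m/s.
Since λ = h/p for a photon, λ = 1.359e-13 m.
Converting to pm: λ = 0.1359 pm ≈ 0.136 pm.

0.136 pm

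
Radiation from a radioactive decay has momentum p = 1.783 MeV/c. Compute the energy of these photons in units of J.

2.86 × 10^-13 J

(c = 2.99792458 × 10^8 m/s, 1 eV = 1.602176634 × 10^-19 J.)
Convert to SI: p = 1.783 MeV/c = 9.5289 × 10^-22 kg·m/s.
The photon relation is E = pc, giving E = 2.857 × 10^-13 J.
So E ≈ 2.86 × 10^-13 J.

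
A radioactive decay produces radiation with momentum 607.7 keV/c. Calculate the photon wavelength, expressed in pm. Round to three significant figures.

In SI units: p = 607.7 keV/c = 3.2477 × 10^-22 kg·m/s.
The photon relation is λ = h/p, giving λ = 2.040 × 10^-12 m.
Converting to pm: λ = 2.040 pm ≈ 2.04 pm.

2.04 pm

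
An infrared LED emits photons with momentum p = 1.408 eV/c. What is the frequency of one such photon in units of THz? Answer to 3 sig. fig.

First convert: p = 1.408 eV/c = 7.5248·10^-28 kg·m/s.
Apply f = pc/h: f = 3.405·10^14 Hz.
Converting to THz: f = 340.5 THz ≈ 340 THz.

340 THz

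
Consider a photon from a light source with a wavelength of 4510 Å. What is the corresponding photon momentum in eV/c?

(h = 6.62607015e-34 J·s, c = 2.99792458e8 m/s, 1 eV = 1.602176634e-19 J.)
Convert to SI: λ = 4510 Å = 4.51e-7 m.
The photon relation is p = h/λ, giving p = 1.469e-27 kg·m/s.
Converting to eV/c: p = 2.749 eV/c ≈ 2.75 eV/c.

2.75 eV/c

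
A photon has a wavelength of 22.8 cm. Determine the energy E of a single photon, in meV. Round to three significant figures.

5.44 × 10^-3 meV

Take h = 6.62607015 × 10^-34 J·s, c = 2.99792458 × 10^8 m/s, 1 eV = 1.602176634 × 10^-19 J.
In SI units: λ = 22.8 cm = 0.228 m.
Apply E = hc/λ: E = 8.712 × 10^-25 J.
Converting to meV: E = 0.005438 meV ≈ 5.44 × 10^-3 meV.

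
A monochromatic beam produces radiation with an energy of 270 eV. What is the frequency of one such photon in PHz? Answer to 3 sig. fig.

65.3 PHz

In SI units: E = 270 eV = 4.3259e-17 J.
For a photon f = E/h, so f = 6.529e16 Hz.
Converting to PHz: f = 65.29 PHz ≈ 65.3 PHz.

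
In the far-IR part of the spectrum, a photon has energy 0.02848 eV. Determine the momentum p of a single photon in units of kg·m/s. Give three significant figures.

1.52e-29 kg·m/s

In SI units: E = 0.02848 eV = 4.5630e-21 J.
Since p = E/c for a photon, p = 1.522e-29 kg·m/s.
So p ≈ 1.52e-29 kg·m/s.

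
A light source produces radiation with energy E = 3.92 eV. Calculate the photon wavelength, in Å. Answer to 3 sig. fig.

First convert: E = 3.92 eV = 6.2805·10^-19 J.
The photon relation is λ = hc/E, giving λ = 3.163·10^-7 m.
Converting to Å: λ = 3163 Å ≈ 3160 Å.

3160 Å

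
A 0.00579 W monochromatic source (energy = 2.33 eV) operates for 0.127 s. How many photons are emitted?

Total energy: E_total = P·t = 0.00579 × 0.127 = 7.353 × 10^-4 J.
Per-photon energy: E = 3.733 × 10^-19 J.
N = E_total / E_photon = 1.97 × 10^15.

1.97 × 10^15 photons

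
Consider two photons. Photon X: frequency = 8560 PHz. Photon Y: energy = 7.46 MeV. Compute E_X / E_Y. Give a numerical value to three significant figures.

E_X = 5.672e-15 J (from frequency = 8560 PHz, via E = hf).
E_Y = 1.195e-12 J (from energy = 7.46 MeV, via E given directly).
Ratio = 5.672e-15 / 1.195e-12 = 4.75e-3.

4.75e-3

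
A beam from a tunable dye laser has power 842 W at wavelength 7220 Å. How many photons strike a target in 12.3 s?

3.76e22 photons

Total energy: E_total = P·t = 842 × 12.3 = 10360 J.
Per-photon energy: E = 2.751e-19 J.
N = E_total / E_photon = 3.76e22.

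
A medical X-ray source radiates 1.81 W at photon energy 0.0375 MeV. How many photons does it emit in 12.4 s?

3.74 × 10^15 photons

Total energy: E_total = P·t = 1.81 × 12.4 = 22.44 J.
Per-photon energy: E = 6.008 × 10^-15 J.
N = E_total / E_photon = 3.74 × 10^15.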